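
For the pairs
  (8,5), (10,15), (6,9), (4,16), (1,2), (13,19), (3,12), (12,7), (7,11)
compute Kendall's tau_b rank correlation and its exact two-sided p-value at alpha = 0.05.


Step 1: Enumerate the 36 unordered pairs (i,j) with i<j and classify each by sign(x_j-x_i) * sign(y_j-y_i).
  (1,2):dx=+2,dy=+10->C; (1,3):dx=-2,dy=+4->D; (1,4):dx=-4,dy=+11->D; (1,5):dx=-7,dy=-3->C
  (1,6):dx=+5,dy=+14->C; (1,7):dx=-5,dy=+7->D; (1,8):dx=+4,dy=+2->C; (1,9):dx=-1,dy=+6->D
  (2,3):dx=-4,dy=-6->C; (2,4):dx=-6,dy=+1->D; (2,5):dx=-9,dy=-13->C; (2,6):dx=+3,dy=+4->C
  (2,7):dx=-7,dy=-3->C; (2,8):dx=+2,dy=-8->D; (2,9):dx=-3,dy=-4->C; (3,4):dx=-2,dy=+7->D
  (3,5):dx=-5,dy=-7->C; (3,6):dx=+7,dy=+10->C; (3,7):dx=-3,dy=+3->D; (3,8):dx=+6,dy=-2->D
  (3,9):dx=+1,dy=+2->C; (4,5):dx=-3,dy=-14->C; (4,6):dx=+9,dy=+3->C; (4,7):dx=-1,dy=-4->C
  (4,8):dx=+8,dy=-9->D; (4,9):dx=+3,dy=-5->D; (5,6):dx=+12,dy=+17->C; (5,7):dx=+2,dy=+10->C
  (5,8):dx=+11,dy=+5->C; (5,9):dx=+6,dy=+9->C; (6,7):dx=-10,dy=-7->C; (6,8):dx=-1,dy=-12->C
  (6,9):dx=-6,dy=-8->C; (7,8):dx=+9,dy=-5->D; (7,9):dx=+4,dy=-1->D; (8,9):dx=-5,dy=+4->D
Step 2: C = 22, D = 14, total pairs = 36.
Step 3: tau = (C - D)/(n(n-1)/2) = (22 - 14)/36 = 0.222222.
Step 4: Exact two-sided p-value (enumerate n! = 362880 permutations of y under H0): p = 0.476709.
Step 5: alpha = 0.05. fail to reject H0.

tau_b = 0.2222 (C=22, D=14), p = 0.476709, fail to reject H0.


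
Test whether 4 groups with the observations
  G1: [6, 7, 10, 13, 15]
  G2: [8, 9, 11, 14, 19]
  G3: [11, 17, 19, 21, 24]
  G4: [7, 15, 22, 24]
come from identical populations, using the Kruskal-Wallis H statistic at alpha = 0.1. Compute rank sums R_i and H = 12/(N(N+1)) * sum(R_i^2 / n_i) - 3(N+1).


Step 1: Combine all N = 19 observations and assign midranks.
sorted (value, group, rank): (6,G1,1), (7,G1,2.5), (7,G4,2.5), (8,G2,4), (9,G2,5), (10,G1,6), (11,G2,7.5), (11,G3,7.5), (13,G1,9), (14,G2,10), (15,G1,11.5), (15,G4,11.5), (17,G3,13), (19,G2,14.5), (19,G3,14.5), (21,G3,16), (22,G4,17), (24,G3,18.5), (24,G4,18.5)
Step 2: Sum ranks within each group.
R_1 = 30 (n_1 = 5)
R_2 = 41 (n_2 = 5)
R_3 = 69.5 (n_3 = 5)
R_4 = 49.5 (n_4 = 4)
Step 3: H = 12/(N(N+1)) * sum(R_i^2/n_i) - 3(N+1)
     = 12/(19*20) * (30^2/5 + 41^2/5 + 69.5^2/5 + 49.5^2/4) - 3*20
     = 0.031579 * 2094.81 - 60
     = 6.151974.
Step 4: Ties present; correction factor C = 1 - 30/(19^3 - 19) = 0.995614. Corrected H = 6.151974 / 0.995614 = 6.179075.
Step 5: Under H0, H ~ chi^2(3); p-value = 0.103216.
Step 6: alpha = 0.1. fail to reject H0.

H = 6.1791, df = 3, p = 0.103216, fail to reject H0.


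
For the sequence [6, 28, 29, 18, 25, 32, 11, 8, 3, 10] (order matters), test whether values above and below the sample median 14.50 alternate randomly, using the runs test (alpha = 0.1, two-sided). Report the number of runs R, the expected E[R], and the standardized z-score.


Step 1: Compute median = 14.50; label A = above, B = below.
Labels in order: BAAAAABBBB  (n_A = 5, n_B = 5)
Step 2: Count runs R = 3.
Step 3: Under H0 (random ordering), E[R] = 2*n_A*n_B/(n_A+n_B) + 1 = 2*5*5/10 + 1 = 6.0000.
        Var[R] = 2*n_A*n_B*(2*n_A*n_B - n_A - n_B) / ((n_A+n_B)^2 * (n_A+n_B-1)) = 2000/900 = 2.2222.
        SD[R] = 1.4907.
Step 4: Continuity-corrected z = (R + 0.5 - E[R]) / SD[R] = (3 + 0.5 - 6.0000) / 1.4907 = -1.6771.
Step 5: Two-sided p-value via normal approximation = 2*(1 - Phi(|z|)) = 0.093533.
Step 6: alpha = 0.1. reject H0.

R = 3, z = -1.6771, p = 0.093533, reject H0.


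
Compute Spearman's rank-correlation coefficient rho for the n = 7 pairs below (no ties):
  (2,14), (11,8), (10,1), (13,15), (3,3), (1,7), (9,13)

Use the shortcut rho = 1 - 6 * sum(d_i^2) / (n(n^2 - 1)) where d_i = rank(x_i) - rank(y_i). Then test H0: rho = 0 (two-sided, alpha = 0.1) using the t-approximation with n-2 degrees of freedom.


Step 1: Rank x and y separately (midranks; no ties here).
rank(x): 2->2, 11->6, 10->5, 13->7, 3->3, 1->1, 9->4
rank(y): 14->6, 8->4, 1->1, 15->7, 3->2, 7->3, 13->5
Step 2: d_i = R_x(i) - R_y(i); compute d_i^2.
  (2-6)^2=16, (6-4)^2=4, (5-1)^2=16, (7-7)^2=0, (3-2)^2=1, (1-3)^2=4, (4-5)^2=1
sum(d^2) = 42.
Step 3: rho = 1 - 6*42 / (7*(7^2 - 1)) = 1 - 252/336 = 0.250000.
Step 4: Under H0, t = rho * sqrt((n-2)/(1-rho^2)) = 0.5774 ~ t(5).
Step 5: Two-sided p-value from the t-distribution with 5 df = 0.588724.
Step 6: alpha = 0.1. fail to reject H0.

rho = 0.2500, p = 0.588724, fail to reject H0 at alpha = 0.1.


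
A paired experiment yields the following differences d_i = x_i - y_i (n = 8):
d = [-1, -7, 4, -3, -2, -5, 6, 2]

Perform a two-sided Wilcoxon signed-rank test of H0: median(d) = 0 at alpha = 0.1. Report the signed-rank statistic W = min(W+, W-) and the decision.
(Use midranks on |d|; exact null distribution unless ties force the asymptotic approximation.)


Step 1: Drop any zero differences (none here) and take |d_i|.
|d| = [1, 7, 4, 3, 2, 5, 6, 2]
Step 2: Midrank |d_i| (ties get averaged ranks).
ranks: |1|->1, |7|->8, |4|->5, |3|->4, |2|->2.5, |5|->6, |6|->7, |2|->2.5
Step 3: Attach original signs; sum ranks with positive sign and with negative sign.
W+ = 5 + 7 + 2.5 = 14.5
W- = 1 + 8 + 4 + 2.5 + 6 = 21.5
(Check: W+ + W- = 36 should equal n(n+1)/2 = 36.)
Step 4: Test statistic W = min(W+, W-) = 14.5.
Step 5: Ties in |d|, so use the tie-corrected normal approximation.
        E[W] = n(n+1)/4 = 8*9/4 = 18.
        Tie groups: |d|=2 (t=2); sum(t^3 - t) = 6.
        Var[W] = n(n+1)(2n+1)/24 - sum(t^3-t)/48 = 1224/24 - 6/48 = 50.875.
        z = (W - E[W]) / sqrt(Var[W]) = (14.5 - 18) / 7.1327 = -0.4907.
        Two-sided p = 2*Phi(z) = 0.623639.
Step 6: alpha = 0.1. fail to reject H0.

W+ = 14.5, W- = 21.5, W = min = 14.5, p = 0.623639, fail to reject H0.


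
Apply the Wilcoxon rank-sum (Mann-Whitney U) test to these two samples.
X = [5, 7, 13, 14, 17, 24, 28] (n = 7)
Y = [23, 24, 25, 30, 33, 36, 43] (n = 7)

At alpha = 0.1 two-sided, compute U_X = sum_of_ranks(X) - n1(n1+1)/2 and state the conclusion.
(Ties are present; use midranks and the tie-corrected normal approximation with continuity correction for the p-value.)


Step 1: Combine and sort all 14 observations; assign midranks.
sorted (value, group): (5,X), (7,X), (13,X), (14,X), (17,X), (23,Y), (24,X), (24,Y), (25,Y), (28,X), (30,Y), (33,Y), (36,Y), (43,Y)
ranks: 5->1, 7->2, 13->3, 14->4, 17->5, 23->6, 24->7.5, 24->7.5, 25->9, 28->10, 30->11, 33->12, 36->13, 43->14
Step 2: Rank sum for X: R1 = 1 + 2 + 3 + 4 + 5 + 7.5 + 10 = 32.5.
Step 3: U_X = R1 - n1(n1+1)/2 = 32.5 - 7*8/2 = 32.5 - 28 = 4.5.
       U_Y = n1*n2 - U_X = 49 - 4.5 = 44.5.
Step 4: Ties are present, so use the tie-corrected normal approximation (with continuity correction) for the p-value.
Step 5: p-value = 0.012618; compare to alpha = 0.1. reject H0.

U_X = 4.5, p = 0.012618, reject H0 at alpha = 0.1.


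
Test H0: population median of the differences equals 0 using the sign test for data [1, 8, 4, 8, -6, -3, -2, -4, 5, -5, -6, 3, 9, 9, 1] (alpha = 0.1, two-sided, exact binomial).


Step 1: Discard zero differences. Original n = 15; n_eff = number of nonzero differences = 15.
Nonzero differences (with sign): +1, +8, +4, +8, -6, -3, -2, -4, +5, -5, -6, +3, +9, +9, +1
Step 2: Count signs: positive = 9, negative = 6.
Step 3: Under H0: P(positive) = 0.5, so the number of positives S ~ Bin(15, 0.5).
Step 4: Two-sided exact p-value = sum of Bin(15,0.5) probabilities at or below the observed probability = 0.607239.
Step 5: alpha = 0.1. fail to reject H0.

n_eff = 15, pos = 9, neg = 6, p = 0.607239, fail to reject H0.


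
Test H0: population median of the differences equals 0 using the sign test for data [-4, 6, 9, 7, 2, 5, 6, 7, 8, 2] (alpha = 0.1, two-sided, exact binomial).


Step 1: Discard zero differences. Original n = 10; n_eff = number of nonzero differences = 10.
Nonzero differences (with sign): -4, +6, +9, +7, +2, +5, +6, +7, +8, +2
Step 2: Count signs: positive = 9, negative = 1.
Step 3: Under H0: P(positive) = 0.5, so the number of positives S ~ Bin(10, 0.5).
Step 4: Two-sided exact p-value = sum of Bin(10,0.5) probabilities at or below the observed probability = 0.021484.
Step 5: alpha = 0.1. reject H0.

n_eff = 10, pos = 9, neg = 1, p = 0.021484, reject H0.


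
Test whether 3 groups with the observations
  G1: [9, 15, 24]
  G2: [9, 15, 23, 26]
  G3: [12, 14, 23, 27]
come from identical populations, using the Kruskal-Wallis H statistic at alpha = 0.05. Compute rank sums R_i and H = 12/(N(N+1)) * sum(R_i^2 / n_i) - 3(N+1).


Step 1: Combine all N = 11 observations and assign midranks.
sorted (value, group, rank): (9,G1,1.5), (9,G2,1.5), (12,G3,3), (14,G3,4), (15,G1,5.5), (15,G2,5.5), (23,G2,7.5), (23,G3,7.5), (24,G1,9), (26,G2,10), (27,G3,11)
Step 2: Sum ranks within each group.
R_1 = 16 (n_1 = 3)
R_2 = 24.5 (n_2 = 4)
R_3 = 25.5 (n_3 = 4)
Step 3: H = 12/(N(N+1)) * sum(R_i^2/n_i) - 3(N+1)
     = 12/(11*12) * (16^2/3 + 24.5^2/4 + 25.5^2/4) - 3*12
     = 0.090909 * 397.958 - 36
     = 0.178030.
Step 4: Ties present; correction factor C = 1 - 18/(11^3 - 11) = 0.986364. Corrected H = 0.178030 / 0.986364 = 0.180492.
Step 5: Under H0, H ~ chi^2(2); p-value = 0.913707.
Step 6: alpha = 0.05. fail to reject H0.

H = 0.1805, df = 2, p = 0.913707, fail to reject H0.


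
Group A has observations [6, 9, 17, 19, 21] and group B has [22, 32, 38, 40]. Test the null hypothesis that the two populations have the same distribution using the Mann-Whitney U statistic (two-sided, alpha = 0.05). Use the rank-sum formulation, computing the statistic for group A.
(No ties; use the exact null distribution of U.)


Step 1: Combine and sort all 9 observations; assign midranks.
sorted (value, group): (6,X), (9,X), (17,X), (19,X), (21,X), (22,Y), (32,Y), (38,Y), (40,Y)
ranks: 6->1, 9->2, 17->3, 19->4, 21->5, 22->6, 32->7, 38->8, 40->9
Step 2: Rank sum for X: R1 = 1 + 2 + 3 + 4 + 5 = 15.
Step 3: U_X = R1 - n1(n1+1)/2 = 15 - 5*6/2 = 15 - 15 = 0.
       U_Y = n1*n2 - U_X = 20 - 0 = 20.
Step 4: No ties, so the exact null distribution of U (based on enumerating the C(9,5) = 126 equally likely rank assignments) gives the two-sided p-value.
Step 5: p-value = 0.015873; compare to alpha = 0.05. reject H0.

U_X = 0, p = 0.015873, reject H0 at alpha = 0.05.


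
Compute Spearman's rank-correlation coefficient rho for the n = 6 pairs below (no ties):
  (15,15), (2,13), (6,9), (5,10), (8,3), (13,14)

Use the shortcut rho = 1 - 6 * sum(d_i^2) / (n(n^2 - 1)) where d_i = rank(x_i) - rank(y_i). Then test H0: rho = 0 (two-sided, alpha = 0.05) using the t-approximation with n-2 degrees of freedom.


Step 1: Rank x and y separately (midranks; no ties here).
rank(x): 15->6, 2->1, 6->3, 5->2, 8->4, 13->5
rank(y): 15->6, 13->4, 9->2, 10->3, 3->1, 14->5
Step 2: d_i = R_x(i) - R_y(i); compute d_i^2.
  (6-6)^2=0, (1-4)^2=9, (3-2)^2=1, (2-3)^2=1, (4-1)^2=9, (5-5)^2=0
sum(d^2) = 20.
Step 3: rho = 1 - 6*20 / (6*(6^2 - 1)) = 1 - 120/210 = 0.428571.
Step 4: Under H0, t = rho * sqrt((n-2)/(1-rho^2)) = 0.9487 ~ t(4).
Step 5: Two-sided p-value from the t-distribution with 4 df = 0.396501.
Step 6: alpha = 0.05. fail to reject H0.

rho = 0.4286, p = 0.396501, fail to reject H0 at alpha = 0.05.


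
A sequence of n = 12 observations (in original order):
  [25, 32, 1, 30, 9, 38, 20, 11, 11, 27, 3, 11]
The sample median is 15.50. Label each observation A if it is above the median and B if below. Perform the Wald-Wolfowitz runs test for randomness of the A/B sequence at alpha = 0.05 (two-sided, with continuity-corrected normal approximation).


Step 1: Compute median = 15.50; label A = above, B = below.
Labels in order: AABABAABBABB  (n_A = 6, n_B = 6)
Step 2: Count runs R = 8.
Step 3: Under H0 (random ordering), E[R] = 2*n_A*n_B/(n_A+n_B) + 1 = 2*6*6/12 + 1 = 7.0000.
        Var[R] = 2*n_A*n_B*(2*n_A*n_B - n_A - n_B) / ((n_A+n_B)^2 * (n_A+n_B-1)) = 4320/1584 = 2.7273.
        SD[R] = 1.6514.
Step 4: Continuity-corrected z = (R - 0.5 - E[R]) / SD[R] = (8 - 0.5 - 7.0000) / 1.6514 = 0.3028.
Step 5: Two-sided p-value via normal approximation = 2*(1 - Phi(|z|)) = 0.762069.
Step 6: alpha = 0.05. fail to reject H0.

R = 8, z = 0.3028, p = 0.762069, fail to reject H0.


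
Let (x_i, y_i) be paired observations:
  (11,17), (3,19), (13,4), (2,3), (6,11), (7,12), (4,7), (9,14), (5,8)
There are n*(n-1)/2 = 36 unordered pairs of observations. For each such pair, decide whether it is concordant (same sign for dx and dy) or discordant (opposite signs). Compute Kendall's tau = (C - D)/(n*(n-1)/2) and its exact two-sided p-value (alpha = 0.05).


Step 1: Enumerate the 36 unordered pairs (i,j) with i<j and classify each by sign(x_j-x_i) * sign(y_j-y_i).
  (1,2):dx=-8,dy=+2->D; (1,3):dx=+2,dy=-13->D; (1,4):dx=-9,dy=-14->C; (1,5):dx=-5,dy=-6->C
  (1,6):dx=-4,dy=-5->C; (1,7):dx=-7,dy=-10->C; (1,8):dx=-2,dy=-3->C; (1,9):dx=-6,dy=-9->C
  (2,3):dx=+10,dy=-15->D; (2,4):dx=-1,dy=-16->C; (2,5):dx=+3,dy=-8->D; (2,6):dx=+4,dy=-7->D
  (2,7):dx=+1,dy=-12->D; (2,8):dx=+6,dy=-5->D; (2,9):dx=+2,dy=-11->D; (3,4):dx=-11,dy=-1->C
  (3,5):dx=-7,dy=+7->D; (3,6):dx=-6,dy=+8->D; (3,7):dx=-9,dy=+3->D; (3,8):dx=-4,dy=+10->D
  (3,9):dx=-8,dy=+4->D; (4,5):dx=+4,dy=+8->C; (4,6):dx=+5,dy=+9->C; (4,7):dx=+2,dy=+4->C
  (4,8):dx=+7,dy=+11->C; (4,9):dx=+3,dy=+5->C; (5,6):dx=+1,dy=+1->C; (5,7):dx=-2,dy=-4->C
  (5,8):dx=+3,dy=+3->C; (5,9):dx=-1,dy=-3->C; (6,7):dx=-3,dy=-5->C; (6,8):dx=+2,dy=+2->C
  (6,9):dx=-2,dy=-4->C; (7,8):dx=+5,dy=+7->C; (7,9):dx=+1,dy=+1->C; (8,9):dx=-4,dy=-6->C
Step 2: C = 23, D = 13, total pairs = 36.
Step 3: tau = (C - D)/(n(n-1)/2) = (23 - 13)/36 = 0.277778.
Step 4: Exact two-sided p-value (enumerate n! = 362880 permutations of y under H0): p = 0.358488.
Step 5: alpha = 0.05. fail to reject H0.

tau_b = 0.2778 (C=23, D=13), p = 0.358488, fail to reject H0.


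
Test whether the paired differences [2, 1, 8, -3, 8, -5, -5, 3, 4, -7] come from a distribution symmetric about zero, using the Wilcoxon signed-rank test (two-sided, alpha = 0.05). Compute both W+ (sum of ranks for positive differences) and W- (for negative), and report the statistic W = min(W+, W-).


Step 1: Drop any zero differences (none here) and take |d_i|.
|d| = [2, 1, 8, 3, 8, 5, 5, 3, 4, 7]
Step 2: Midrank |d_i| (ties get averaged ranks).
ranks: |2|->2, |1|->1, |8|->9.5, |3|->3.5, |8|->9.5, |5|->6.5, |5|->6.5, |3|->3.5, |4|->5, |7|->8
Step 3: Attach original signs; sum ranks with positive sign and with negative sign.
W+ = 2 + 1 + 9.5 + 9.5 + 3.5 + 5 = 30.5
W- = 3.5 + 6.5 + 6.5 + 8 = 24.5
(Check: W+ + W- = 55 should equal n(n+1)/2 = 55.)
Step 4: Test statistic W = min(W+, W-) = 24.5.
Step 5: Ties in |d|, so use the tie-corrected normal approximation.
        E[W] = n(n+1)/4 = 10*11/4 = 27.5.
        Tie groups: |d|=3 (t=2), |d|=5 (t=2), |d|=8 (t=2); sum(t^3 - t) = 18.
        Var[W] = n(n+1)(2n+1)/24 - sum(t^3-t)/48 = 2310/24 - 18/48 = 95.875.
        z = (W - E[W]) / sqrt(Var[W]) = (24.5 - 27.5) / 9.7916 = -0.3064.
        Two-sided p = 2*Phi(z) = 0.759311.
Step 6: alpha = 0.05. fail to reject H0.

W+ = 30.5, W- = 24.5, W = min = 24.5, p = 0.759311, fail to reject H0.


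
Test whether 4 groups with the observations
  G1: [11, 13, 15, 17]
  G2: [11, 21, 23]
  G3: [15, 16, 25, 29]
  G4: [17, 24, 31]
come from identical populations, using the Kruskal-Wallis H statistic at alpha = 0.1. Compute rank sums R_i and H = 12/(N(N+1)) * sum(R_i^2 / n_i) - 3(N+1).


Step 1: Combine all N = 14 observations and assign midranks.
sorted (value, group, rank): (11,G1,1.5), (11,G2,1.5), (13,G1,3), (15,G1,4.5), (15,G3,4.5), (16,G3,6), (17,G1,7.5), (17,G4,7.5), (21,G2,9), (23,G2,10), (24,G4,11), (25,G3,12), (29,G3,13), (31,G4,14)
Step 2: Sum ranks within each group.
R_1 = 16.5 (n_1 = 4)
R_2 = 20.5 (n_2 = 3)
R_3 = 35.5 (n_3 = 4)
R_4 = 32.5 (n_4 = 3)
Step 3: H = 12/(N(N+1)) * sum(R_i^2/n_i) - 3(N+1)
     = 12/(14*15) * (16.5^2/4 + 20.5^2/3 + 35.5^2/4 + 32.5^2/3) - 3*15
     = 0.057143 * 875.292 - 45
     = 5.016667.
Step 4: Ties present; correction factor C = 1 - 18/(14^3 - 14) = 0.993407. Corrected H = 5.016667 / 0.993407 = 5.049963.
Step 5: Under H0, H ~ chi^2(3); p-value = 0.168175.
Step 6: alpha = 0.1. fail to reject H0.

H = 5.0500, df = 3, p = 0.168175, fail to reject H0.


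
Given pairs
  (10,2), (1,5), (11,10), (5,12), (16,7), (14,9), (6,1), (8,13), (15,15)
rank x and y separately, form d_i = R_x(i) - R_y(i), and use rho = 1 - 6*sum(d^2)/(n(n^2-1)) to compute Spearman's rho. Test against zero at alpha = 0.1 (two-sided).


Step 1: Rank x and y separately (midranks; no ties here).
rank(x): 10->5, 1->1, 11->6, 5->2, 16->9, 14->7, 6->3, 8->4, 15->8
rank(y): 2->2, 5->3, 10->6, 12->7, 7->4, 9->5, 1->1, 13->8, 15->9
Step 2: d_i = R_x(i) - R_y(i); compute d_i^2.
  (5-2)^2=9, (1-3)^2=4, (6-6)^2=0, (2-7)^2=25, (9-4)^2=25, (7-5)^2=4, (3-1)^2=4, (4-8)^2=16, (8-9)^2=1
sum(d^2) = 88.
Step 3: rho = 1 - 6*88 / (9*(9^2 - 1)) = 1 - 528/720 = 0.266667.
Step 4: Under H0, t = rho * sqrt((n-2)/(1-rho^2)) = 0.7320 ~ t(7).
Step 5: Two-sided p-value from the t-distribution with 7 df = 0.487922.
Step 6: alpha = 0.1. fail to reject H0.

rho = 0.2667, p = 0.487922, fail to reject H0 at alpha = 0.1.


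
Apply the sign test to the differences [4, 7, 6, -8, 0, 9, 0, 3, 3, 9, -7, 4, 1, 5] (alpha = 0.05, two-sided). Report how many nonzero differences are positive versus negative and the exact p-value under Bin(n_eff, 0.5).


Step 1: Discard zero differences. Original n = 14; n_eff = number of nonzero differences = 12.
Nonzero differences (with sign): +4, +7, +6, -8, +9, +3, +3, +9, -7, +4, +1, +5
Step 2: Count signs: positive = 10, negative = 2.
Step 3: Under H0: P(positive) = 0.5, so the number of positives S ~ Bin(12, 0.5).
Step 4: Two-sided exact p-value = sum of Bin(12,0.5) probabilities at or below the observed probability = 0.038574.
Step 5: alpha = 0.05. reject H0.

n_eff = 12, pos = 10, neg = 2, p = 0.038574, reject H0.


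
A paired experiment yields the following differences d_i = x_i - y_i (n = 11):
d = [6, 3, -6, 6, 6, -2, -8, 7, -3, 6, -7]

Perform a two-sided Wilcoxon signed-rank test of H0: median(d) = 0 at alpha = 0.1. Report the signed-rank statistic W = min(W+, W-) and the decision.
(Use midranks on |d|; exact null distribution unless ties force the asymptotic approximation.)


Step 1: Drop any zero differences (none here) and take |d_i|.
|d| = [6, 3, 6, 6, 6, 2, 8, 7, 3, 6, 7]
Step 2: Midrank |d_i| (ties get averaged ranks).
ranks: |6|->6, |3|->2.5, |6|->6, |6|->6, |6|->6, |2|->1, |8|->11, |7|->9.5, |3|->2.5, |6|->6, |7|->9.5
Step 3: Attach original signs; sum ranks with positive sign and with negative sign.
W+ = 6 + 2.5 + 6 + 6 + 9.5 + 6 = 36
W- = 6 + 1 + 11 + 2.5 + 9.5 = 30
(Check: W+ + W- = 66 should equal n(n+1)/2 = 66.)
Step 4: Test statistic W = min(W+, W-) = 30.
Step 5: Ties in |d|, so use the tie-corrected normal approximation.
        E[W] = n(n+1)/4 = 11*12/4 = 33.
        Tie groups: |d|=3 (t=2), |d|=6 (t=5), |d|=7 (t=2); sum(t^3 - t) = 132.
        Var[W] = n(n+1)(2n+1)/24 - sum(t^3-t)/48 = 3036/24 - 132/48 = 123.75.
        z = (W - E[W]) / sqrt(Var[W]) = (30 - 33) / 11.1243 = -0.2697.
        Two-sided p = 2*Phi(z) = 0.787406.
Step 6: alpha = 0.1. fail to reject H0.

W+ = 36, W- = 30, W = min = 30, p = 0.787406, fail to reject H0.


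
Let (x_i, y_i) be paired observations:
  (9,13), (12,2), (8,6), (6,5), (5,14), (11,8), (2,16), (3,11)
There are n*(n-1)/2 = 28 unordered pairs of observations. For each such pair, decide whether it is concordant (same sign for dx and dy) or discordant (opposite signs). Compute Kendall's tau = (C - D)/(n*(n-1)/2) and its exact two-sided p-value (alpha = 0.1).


Step 1: Enumerate the 28 unordered pairs (i,j) with i<j and classify each by sign(x_j-x_i) * sign(y_j-y_i).
  (1,2):dx=+3,dy=-11->D; (1,3):dx=-1,dy=-7->C; (1,4):dx=-3,dy=-8->C; (1,5):dx=-4,dy=+1->D
  (1,6):dx=+2,dy=-5->D; (1,7):dx=-7,dy=+3->D; (1,8):dx=-6,dy=-2->C; (2,3):dx=-4,dy=+4->D
  (2,4):dx=-6,dy=+3->D; (2,5):dx=-7,dy=+12->D; (2,6):dx=-1,dy=+6->D; (2,7):dx=-10,dy=+14->D
  (2,8):dx=-9,dy=+9->D; (3,4):dx=-2,dy=-1->C; (3,5):dx=-3,dy=+8->D; (3,6):dx=+3,dy=+2->C
  (3,7):dx=-6,dy=+10->D; (3,8):dx=-5,dy=+5->D; (4,5):dx=-1,dy=+9->D; (4,6):dx=+5,dy=+3->C
  (4,7):dx=-4,dy=+11->D; (4,8):dx=-3,dy=+6->D; (5,6):dx=+6,dy=-6->D; (5,7):dx=-3,dy=+2->D
  (5,8):dx=-2,dy=-3->C; (6,7):dx=-9,dy=+8->D; (6,8):dx=-8,dy=+3->D; (7,8):dx=+1,dy=-5->D
Step 2: C = 7, D = 21, total pairs = 28.
Step 3: tau = (C - D)/(n(n-1)/2) = (7 - 21)/28 = -0.500000.
Step 4: Exact two-sided p-value (enumerate n! = 40320 permutations of y under H0): p = 0.108681.
Step 5: alpha = 0.1. fail to reject H0.

tau_b = -0.5000 (C=7, D=21), p = 0.108681, fail to reject H0.


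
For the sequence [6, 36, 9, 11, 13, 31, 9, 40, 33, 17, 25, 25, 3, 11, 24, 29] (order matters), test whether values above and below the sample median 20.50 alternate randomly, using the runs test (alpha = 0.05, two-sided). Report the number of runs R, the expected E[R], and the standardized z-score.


Step 1: Compute median = 20.50; label A = above, B = below.
Labels in order: BABBBABAABAABBAA  (n_A = 8, n_B = 8)
Step 2: Count runs R = 10.
Step 3: Under H0 (random ordering), E[R] = 2*n_A*n_B/(n_A+n_B) + 1 = 2*8*8/16 + 1 = 9.0000.
        Var[R] = 2*n_A*n_B*(2*n_A*n_B - n_A - n_B) / ((n_A+n_B)^2 * (n_A+n_B-1)) = 14336/3840 = 3.7333.
        SD[R] = 1.9322.
Step 4: Continuity-corrected z = (R - 0.5 - E[R]) / SD[R] = (10 - 0.5 - 9.0000) / 1.9322 = 0.2588.
Step 5: Two-sided p-value via normal approximation = 2*(1 - Phi(|z|)) = 0.795809.
Step 6: alpha = 0.05. fail to reject H0.

R = 10, z = 0.2588, p = 0.795809, fail to reject H0.


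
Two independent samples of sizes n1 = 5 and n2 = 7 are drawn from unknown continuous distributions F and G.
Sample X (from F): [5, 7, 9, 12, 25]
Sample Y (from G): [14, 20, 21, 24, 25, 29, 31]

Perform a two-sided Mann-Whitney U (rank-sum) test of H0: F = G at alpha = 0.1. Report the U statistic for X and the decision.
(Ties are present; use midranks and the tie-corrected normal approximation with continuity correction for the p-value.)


Step 1: Combine and sort all 12 observations; assign midranks.
sorted (value, group): (5,X), (7,X), (9,X), (12,X), (14,Y), (20,Y), (21,Y), (24,Y), (25,X), (25,Y), (29,Y), (31,Y)
ranks: 5->1, 7->2, 9->3, 12->4, 14->5, 20->6, 21->7, 24->8, 25->9.5, 25->9.5, 29->11, 31->12
Step 2: Rank sum for X: R1 = 1 + 2 + 3 + 4 + 9.5 = 19.5.
Step 3: U_X = R1 - n1(n1+1)/2 = 19.5 - 5*6/2 = 19.5 - 15 = 4.5.
       U_Y = n1*n2 - U_X = 35 - 4.5 = 30.5.
Step 4: Ties are present, so use the tie-corrected normal approximation (with continuity correction) for the p-value.
Step 5: p-value = 0.041997; compare to alpha = 0.1. reject H0.

U_X = 4.5, p = 0.041997, reject H0 at alpha = 0.1.


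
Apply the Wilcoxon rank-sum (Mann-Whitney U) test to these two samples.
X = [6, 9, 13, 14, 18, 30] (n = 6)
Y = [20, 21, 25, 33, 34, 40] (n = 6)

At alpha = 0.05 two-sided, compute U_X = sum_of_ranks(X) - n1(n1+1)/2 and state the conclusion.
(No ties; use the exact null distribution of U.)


Step 1: Combine and sort all 12 observations; assign midranks.
sorted (value, group): (6,X), (9,X), (13,X), (14,X), (18,X), (20,Y), (21,Y), (25,Y), (30,X), (33,Y), (34,Y), (40,Y)
ranks: 6->1, 9->2, 13->3, 14->4, 18->5, 20->6, 21->7, 25->8, 30->9, 33->10, 34->11, 40->12
Step 2: Rank sum for X: R1 = 1 + 2 + 3 + 4 + 5 + 9 = 24.
Step 3: U_X = R1 - n1(n1+1)/2 = 24 - 6*7/2 = 24 - 21 = 3.
       U_Y = n1*n2 - U_X = 36 - 3 = 33.
Step 4: No ties, so the exact null distribution of U (based on enumerating the C(12,6) = 924 equally likely rank assignments) gives the two-sided p-value.
Step 5: p-value = 0.015152; compare to alpha = 0.05. reject H0.

U_X = 3, p = 0.015152, reject H0 at alpha = 0.05.


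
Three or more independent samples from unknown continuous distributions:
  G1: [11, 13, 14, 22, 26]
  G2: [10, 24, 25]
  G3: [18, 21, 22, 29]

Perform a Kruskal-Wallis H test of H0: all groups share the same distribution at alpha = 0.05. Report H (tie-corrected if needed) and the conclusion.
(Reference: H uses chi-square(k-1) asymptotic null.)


Step 1: Combine all N = 12 observations and assign midranks.
sorted (value, group, rank): (10,G2,1), (11,G1,2), (13,G1,3), (14,G1,4), (18,G3,5), (21,G3,6), (22,G1,7.5), (22,G3,7.5), (24,G2,9), (25,G2,10), (26,G1,11), (29,G3,12)
Step 2: Sum ranks within each group.
R_1 = 27.5 (n_1 = 5)
R_2 = 20 (n_2 = 3)
R_3 = 30.5 (n_3 = 4)
Step 3: H = 12/(N(N+1)) * sum(R_i^2/n_i) - 3(N+1)
     = 12/(12*13) * (27.5^2/5 + 20^2/3 + 30.5^2/4) - 3*13
     = 0.076923 * 517.146 - 39
     = 0.780449.
Step 4: Ties present; correction factor C = 1 - 6/(12^3 - 12) = 0.996503. Corrected H = 0.780449 / 0.996503 = 0.783187.
Step 5: Under H0, H ~ chi^2(2); p-value = 0.675979.
Step 6: alpha = 0.05. fail to reject H0.

H = 0.7832, df = 2, p = 0.675979, fail to reject H0.


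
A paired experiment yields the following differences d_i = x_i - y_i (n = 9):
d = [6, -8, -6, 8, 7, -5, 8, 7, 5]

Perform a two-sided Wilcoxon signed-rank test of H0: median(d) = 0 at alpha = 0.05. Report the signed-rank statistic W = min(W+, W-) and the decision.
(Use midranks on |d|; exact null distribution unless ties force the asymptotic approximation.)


Step 1: Drop any zero differences (none here) and take |d_i|.
|d| = [6, 8, 6, 8, 7, 5, 8, 7, 5]
Step 2: Midrank |d_i| (ties get averaged ranks).
ranks: |6|->3.5, |8|->8, |6|->3.5, |8|->8, |7|->5.5, |5|->1.5, |8|->8, |7|->5.5, |5|->1.5
Step 3: Attach original signs; sum ranks with positive sign and with negative sign.
W+ = 3.5 + 8 + 5.5 + 8 + 5.5 + 1.5 = 32
W- = 8 + 3.5 + 1.5 = 13
(Check: W+ + W- = 45 should equal n(n+1)/2 = 45.)
Step 4: Test statistic W = min(W+, W-) = 13.
Step 5: Ties in |d|, so use the tie-corrected normal approximation.
        E[W] = n(n+1)/4 = 9*10/4 = 22.5.
        Tie groups: |d|=5 (t=2), |d|=6 (t=2), |d|=7 (t=2), |d|=8 (t=3); sum(t^3 - t) = 42.
        Var[W] = n(n+1)(2n+1)/24 - sum(t^3-t)/48 = 1710/24 - 42/48 = 70.375.
        z = (W - E[W]) / sqrt(Var[W]) = (13 - 22.5) / 8.3890 = -1.1324.
        Two-sided p = 2*Phi(z) = 0.257450.
Step 6: alpha = 0.05. fail to reject H0.

W+ = 32, W- = 13, W = min = 13, p = 0.257450, fail to reject H0.


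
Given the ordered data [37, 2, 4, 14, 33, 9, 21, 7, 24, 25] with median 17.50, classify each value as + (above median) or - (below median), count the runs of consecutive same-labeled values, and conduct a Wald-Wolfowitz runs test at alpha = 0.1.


Step 1: Compute median = 17.50; label A = above, B = below.
Labels in order: ABBBABABAA  (n_A = 5, n_B = 5)
Step 2: Count runs R = 7.
Step 3: Under H0 (random ordering), E[R] = 2*n_A*n_B/(n_A+n_B) + 1 = 2*5*5/10 + 1 = 6.0000.
        Var[R] = 2*n_A*n_B*(2*n_A*n_B - n_A - n_B) / ((n_A+n_B)^2 * (n_A+n_B-1)) = 2000/900 = 2.2222.
        SD[R] = 1.4907.
Step 4: Continuity-corrected z = (R - 0.5 - E[R]) / SD[R] = (7 - 0.5 - 6.0000) / 1.4907 = 0.3354.
Step 5: Two-sided p-value via normal approximation = 2*(1 - Phi(|z|)) = 0.737316.
Step 6: alpha = 0.1. fail to reject H0.

R = 7, z = 0.3354, p = 0.737316, fail to reject H0.


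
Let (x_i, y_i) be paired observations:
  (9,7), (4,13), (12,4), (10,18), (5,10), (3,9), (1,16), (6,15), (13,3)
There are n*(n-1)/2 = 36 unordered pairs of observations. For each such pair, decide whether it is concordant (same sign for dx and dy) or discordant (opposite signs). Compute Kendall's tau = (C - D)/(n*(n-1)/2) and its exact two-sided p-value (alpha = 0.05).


Step 1: Enumerate the 36 unordered pairs (i,j) with i<j and classify each by sign(x_j-x_i) * sign(y_j-y_i).
  (1,2):dx=-5,dy=+6->D; (1,3):dx=+3,dy=-3->D; (1,4):dx=+1,dy=+11->C; (1,5):dx=-4,dy=+3->D
  (1,6):dx=-6,dy=+2->D; (1,7):dx=-8,dy=+9->D; (1,8):dx=-3,dy=+8->D; (1,9):dx=+4,dy=-4->D
  (2,3):dx=+8,dy=-9->D; (2,4):dx=+6,dy=+5->C; (2,5):dx=+1,dy=-3->D; (2,6):dx=-1,dy=-4->C
  (2,7):dx=-3,dy=+3->D; (2,8):dx=+2,dy=+2->C; (2,9):dx=+9,dy=-10->D; (3,4):dx=-2,dy=+14->D
  (3,5):dx=-7,dy=+6->D; (3,6):dx=-9,dy=+5->D; (3,7):dx=-11,dy=+12->D; (3,8):dx=-6,dy=+11->D
  (3,9):dx=+1,dy=-1->D; (4,5):dx=-5,dy=-8->C; (4,6):dx=-7,dy=-9->C; (4,7):dx=-9,dy=-2->C
  (4,8):dx=-4,dy=-3->C; (4,9):dx=+3,dy=-15->D; (5,6):dx=-2,dy=-1->C; (5,7):dx=-4,dy=+6->D
  (5,8):dx=+1,dy=+5->C; (5,9):dx=+8,dy=-7->D; (6,7):dx=-2,dy=+7->D; (6,8):dx=+3,dy=+6->C
  (6,9):dx=+10,dy=-6->D; (7,8):dx=+5,dy=-1->D; (7,9):dx=+12,dy=-13->D; (8,9):dx=+7,dy=-12->D
Step 2: C = 11, D = 25, total pairs = 36.
Step 3: tau = (C - D)/(n(n-1)/2) = (11 - 25)/36 = -0.388889.
Step 4: Exact two-sided p-value (enumerate n! = 362880 permutations of y under H0): p = 0.180181.
Step 5: alpha = 0.05. fail to reject H0.

tau_b = -0.3889 (C=11, D=25), p = 0.180181, fail to reject H0.


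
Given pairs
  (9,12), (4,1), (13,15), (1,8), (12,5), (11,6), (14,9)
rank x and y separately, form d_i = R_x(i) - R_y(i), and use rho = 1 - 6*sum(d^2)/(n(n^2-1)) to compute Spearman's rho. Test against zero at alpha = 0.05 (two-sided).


Step 1: Rank x and y separately (midranks; no ties here).
rank(x): 9->3, 4->2, 13->6, 1->1, 12->5, 11->4, 14->7
rank(y): 12->6, 1->1, 15->7, 8->4, 5->2, 6->3, 9->5
Step 2: d_i = R_x(i) - R_y(i); compute d_i^2.
  (3-6)^2=9, (2-1)^2=1, (6-7)^2=1, (1-4)^2=9, (5-2)^2=9, (4-3)^2=1, (7-5)^2=4
sum(d^2) = 34.
Step 3: rho = 1 - 6*34 / (7*(7^2 - 1)) = 1 - 204/336 = 0.392857.
Step 4: Under H0, t = rho * sqrt((n-2)/(1-rho^2)) = 0.9553 ~ t(5).
Step 5: Two-sided p-value from the t-distribution with 5 df = 0.383317.
Step 6: alpha = 0.05. fail to reject H0.

rho = 0.3929, p = 0.383317, fail to reject H0 at alpha = 0.05.


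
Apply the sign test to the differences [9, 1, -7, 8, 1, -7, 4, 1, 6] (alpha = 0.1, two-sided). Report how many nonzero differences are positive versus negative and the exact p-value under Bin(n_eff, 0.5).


Step 1: Discard zero differences. Original n = 9; n_eff = number of nonzero differences = 9.
Nonzero differences (with sign): +9, +1, -7, +8, +1, -7, +4, +1, +6
Step 2: Count signs: positive = 7, negative = 2.
Step 3: Under H0: P(positive) = 0.5, so the number of positives S ~ Bin(9, 0.5).
Step 4: Two-sided exact p-value = sum of Bin(9,0.5) probabilities at or below the observed probability = 0.179688.
Step 5: alpha = 0.1. fail to reject H0.

n_eff = 9, pos = 7, neg = 2, p = 0.179688, fail to reject H0.


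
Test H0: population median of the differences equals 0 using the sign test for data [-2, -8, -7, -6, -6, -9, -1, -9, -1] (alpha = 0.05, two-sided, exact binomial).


Step 1: Discard zero differences. Original n = 9; n_eff = number of nonzero differences = 9.
Nonzero differences (with sign): -2, -8, -7, -6, -6, -9, -1, -9, -1
Step 2: Count signs: positive = 0, negative = 9.
Step 3: Under H0: P(positive) = 0.5, so the number of positives S ~ Bin(9, 0.5).
Step 4: Two-sided exact p-value = sum of Bin(9,0.5) probabilities at or below the observed probability = 0.003906.
Step 5: alpha = 0.05. reject H0.

n_eff = 9, pos = 0, neg = 9, p = 0.003906, reject H0.


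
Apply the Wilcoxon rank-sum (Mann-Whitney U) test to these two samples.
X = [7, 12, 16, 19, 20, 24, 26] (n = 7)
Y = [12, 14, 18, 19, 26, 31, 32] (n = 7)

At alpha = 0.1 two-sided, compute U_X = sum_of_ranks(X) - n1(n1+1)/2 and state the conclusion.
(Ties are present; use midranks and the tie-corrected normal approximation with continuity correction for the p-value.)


Step 1: Combine and sort all 14 observations; assign midranks.
sorted (value, group): (7,X), (12,X), (12,Y), (14,Y), (16,X), (18,Y), (19,X), (19,Y), (20,X), (24,X), (26,X), (26,Y), (31,Y), (32,Y)
ranks: 7->1, 12->2.5, 12->2.5, 14->4, 16->5, 18->6, 19->7.5, 19->7.5, 20->9, 24->10, 26->11.5, 26->11.5, 31->13, 32->14
Step 2: Rank sum for X: R1 = 1 + 2.5 + 5 + 7.5 + 9 + 10 + 11.5 = 46.5.
Step 3: U_X = R1 - n1(n1+1)/2 = 46.5 - 7*8/2 = 46.5 - 28 = 18.5.
       U_Y = n1*n2 - U_X = 49 - 18.5 = 30.5.
Step 4: Ties are present, so use the tie-corrected normal approximation (with continuity correction) for the p-value.
Step 5: p-value = 0.480753; compare to alpha = 0.1. fail to reject H0.

U_X = 18.5, p = 0.480753, fail to reject H0 at alpha = 0.1.


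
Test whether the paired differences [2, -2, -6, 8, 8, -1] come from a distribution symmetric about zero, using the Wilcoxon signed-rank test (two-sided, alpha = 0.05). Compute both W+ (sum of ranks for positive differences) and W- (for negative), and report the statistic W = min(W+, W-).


Step 1: Drop any zero differences (none here) and take |d_i|.
|d| = [2, 2, 6, 8, 8, 1]
Step 2: Midrank |d_i| (ties get averaged ranks).
ranks: |2|->2.5, |2|->2.5, |6|->4, |8|->5.5, |8|->5.5, |1|->1
Step 3: Attach original signs; sum ranks with positive sign and with negative sign.
W+ = 2.5 + 5.5 + 5.5 = 13.5
W- = 2.5 + 4 + 1 = 7.5
(Check: W+ + W- = 21 should equal n(n+1)/2 = 21.)
Step 4: Test statistic W = min(W+, W-) = 7.5.
Step 5: Ties in |d|, so use the tie-corrected normal approximation.
        E[W] = n(n+1)/4 = 6*7/4 = 10.5.
        Tie groups: |d|=2 (t=2), |d|=8 (t=2); sum(t^3 - t) = 12.
        Var[W] = n(n+1)(2n+1)/24 - sum(t^3-t)/48 = 546/24 - 12/48 = 22.5.
        z = (W - E[W]) / sqrt(Var[W]) = (7.5 - 10.5) / 4.7434 = -0.6325.
        Two-sided p = 2*Phi(z) = 0.527089.
Step 6: alpha = 0.05. fail to reject H0.

W+ = 13.5, W- = 7.5, W = min = 7.5, p = 0.527089, fail to reject H0.


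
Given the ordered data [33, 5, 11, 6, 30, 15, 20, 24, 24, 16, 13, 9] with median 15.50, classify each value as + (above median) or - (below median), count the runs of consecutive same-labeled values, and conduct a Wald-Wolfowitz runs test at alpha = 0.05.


Step 1: Compute median = 15.50; label A = above, B = below.
Labels in order: ABBBABAAAABB  (n_A = 6, n_B = 6)
Step 2: Count runs R = 6.
Step 3: Under H0 (random ordering), E[R] = 2*n_A*n_B/(n_A+n_B) + 1 = 2*6*6/12 + 1 = 7.0000.
        Var[R] = 2*n_A*n_B*(2*n_A*n_B - n_A - n_B) / ((n_A+n_B)^2 * (n_A+n_B-1)) = 4320/1584 = 2.7273.
        SD[R] = 1.6514.
Step 4: Continuity-corrected z = (R + 0.5 - E[R]) / SD[R] = (6 + 0.5 - 7.0000) / 1.6514 = -0.3028.
Step 5: Two-sided p-value via normal approximation = 2*(1 - Phi(|z|)) = 0.762069.
Step 6: alpha = 0.05. fail to reject H0.

R = 6, z = -0.3028, p = 0.762069, fail to reject H0.


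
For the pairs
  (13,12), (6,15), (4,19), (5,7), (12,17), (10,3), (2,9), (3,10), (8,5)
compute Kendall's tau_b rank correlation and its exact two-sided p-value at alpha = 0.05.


Step 1: Enumerate the 36 unordered pairs (i,j) with i<j and classify each by sign(x_j-x_i) * sign(y_j-y_i).
  (1,2):dx=-7,dy=+3->D; (1,3):dx=-9,dy=+7->D; (1,4):dx=-8,dy=-5->C; (1,5):dx=-1,dy=+5->D
  (1,6):dx=-3,dy=-9->C; (1,7):dx=-11,dy=-3->C; (1,8):dx=-10,dy=-2->C; (1,9):dx=-5,dy=-7->C
  (2,3):dx=-2,dy=+4->D; (2,4):dx=-1,dy=-8->C; (2,5):dx=+6,dy=+2->C; (2,6):dx=+4,dy=-12->D
  (2,7):dx=-4,dy=-6->C; (2,8):dx=-3,dy=-5->C; (2,9):dx=+2,dy=-10->D; (3,4):dx=+1,dy=-12->D
  (3,5):dx=+8,dy=-2->D; (3,6):dx=+6,dy=-16->D; (3,7):dx=-2,dy=-10->C; (3,8):dx=-1,dy=-9->C
  (3,9):dx=+4,dy=-14->D; (4,5):dx=+7,dy=+10->C; (4,6):dx=+5,dy=-4->D; (4,7):dx=-3,dy=+2->D
  (4,8):dx=-2,dy=+3->D; (4,9):dx=+3,dy=-2->D; (5,6):dx=-2,dy=-14->C; (5,7):dx=-10,dy=-8->C
  (5,8):dx=-9,dy=-7->C; (5,9):dx=-4,dy=-12->C; (6,7):dx=-8,dy=+6->D; (6,8):dx=-7,dy=+7->D
  (6,9):dx=-2,dy=+2->D; (7,8):dx=+1,dy=+1->C; (7,9):dx=+6,dy=-4->D; (8,9):dx=+5,dy=-5->D
Step 2: C = 17, D = 19, total pairs = 36.
Step 3: tau = (C - D)/(n(n-1)/2) = (17 - 19)/36 = -0.055556.
Step 4: Exact two-sided p-value (enumerate n! = 362880 permutations of y under H0): p = 0.919455.
Step 5: alpha = 0.05. fail to reject H0.

tau_b = -0.0556 (C=17, D=19), p = 0.919455, fail to reject H0.


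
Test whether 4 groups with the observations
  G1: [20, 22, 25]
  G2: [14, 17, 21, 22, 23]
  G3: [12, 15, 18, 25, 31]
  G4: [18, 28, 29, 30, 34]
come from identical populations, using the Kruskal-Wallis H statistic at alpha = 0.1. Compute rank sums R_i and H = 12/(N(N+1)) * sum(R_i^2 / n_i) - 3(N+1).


Step 1: Combine all N = 18 observations and assign midranks.
sorted (value, group, rank): (12,G3,1), (14,G2,2), (15,G3,3), (17,G2,4), (18,G3,5.5), (18,G4,5.5), (20,G1,7), (21,G2,8), (22,G1,9.5), (22,G2,9.5), (23,G2,11), (25,G1,12.5), (25,G3,12.5), (28,G4,14), (29,G4,15), (30,G4,16), (31,G3,17), (34,G4,18)
Step 2: Sum ranks within each group.
R_1 = 29 (n_1 = 3)
R_2 = 34.5 (n_2 = 5)
R_3 = 39 (n_3 = 5)
R_4 = 68.5 (n_4 = 5)
Step 3: H = 12/(N(N+1)) * sum(R_i^2/n_i) - 3(N+1)
     = 12/(18*19) * (29^2/3 + 34.5^2/5 + 39^2/5 + 68.5^2/5) - 3*19
     = 0.035088 * 1761.03 - 57
     = 4.790643.
Step 4: Ties present; correction factor C = 1 - 18/(18^3 - 18) = 0.996904. Corrected H = 4.790643 / 0.996904 = 4.805521.
Step 5: Under H0, H ~ chi^2(3); p-value = 0.186604.
Step 6: alpha = 0.1. fail to reject H0.

H = 4.8055, df = 3, p = 0.186604, fail to reject H0.


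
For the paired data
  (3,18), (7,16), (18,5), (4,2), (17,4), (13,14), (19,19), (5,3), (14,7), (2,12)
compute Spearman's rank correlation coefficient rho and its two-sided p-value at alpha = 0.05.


Step 1: Rank x and y separately (midranks; no ties here).
rank(x): 3->2, 7->5, 18->9, 4->3, 17->8, 13->6, 19->10, 5->4, 14->7, 2->1
rank(y): 18->9, 16->8, 5->4, 2->1, 4->3, 14->7, 19->10, 3->2, 7->5, 12->6
Step 2: d_i = R_x(i) - R_y(i); compute d_i^2.
  (2-9)^2=49, (5-8)^2=9, (9-4)^2=25, (3-1)^2=4, (8-3)^2=25, (6-7)^2=1, (10-10)^2=0, (4-2)^2=4, (7-5)^2=4, (1-6)^2=25
sum(d^2) = 146.
Step 3: rho = 1 - 6*146 / (10*(10^2 - 1)) = 1 - 876/990 = 0.115152.
Step 4: Under H0, t = rho * sqrt((n-2)/(1-rho^2)) = 0.3279 ~ t(8).
Step 5: Two-sided p-value from the t-distribution with 8 df = 0.751420.
Step 6: alpha = 0.05. fail to reject H0.

rho = 0.1152, p = 0.751420, fail to reject H0 at alpha = 0.05.


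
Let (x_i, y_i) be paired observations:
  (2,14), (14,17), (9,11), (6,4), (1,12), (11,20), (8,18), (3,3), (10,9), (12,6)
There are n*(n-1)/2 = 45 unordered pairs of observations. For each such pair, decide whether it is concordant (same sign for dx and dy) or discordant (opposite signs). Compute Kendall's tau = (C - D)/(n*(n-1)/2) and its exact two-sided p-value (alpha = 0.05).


Step 1: Enumerate the 45 unordered pairs (i,j) with i<j and classify each by sign(x_j-x_i) * sign(y_j-y_i).
  (1,2):dx=+12,dy=+3->C; (1,3):dx=+7,dy=-3->D; (1,4):dx=+4,dy=-10->D; (1,5):dx=-1,dy=-2->C
  (1,6):dx=+9,dy=+6->C; (1,7):dx=+6,dy=+4->C; (1,8):dx=+1,dy=-11->D; (1,9):dx=+8,dy=-5->D
  (1,10):dx=+10,dy=-8->D; (2,3):dx=-5,dy=-6->C; (2,4):dx=-8,dy=-13->C; (2,5):dx=-13,dy=-5->C
  (2,6):dx=-3,dy=+3->D; (2,7):dx=-6,dy=+1->D; (2,8):dx=-11,dy=-14->C; (2,9):dx=-4,dy=-8->C
  (2,10):dx=-2,dy=-11->C; (3,4):dx=-3,dy=-7->C; (3,5):dx=-8,dy=+1->D; (3,6):dx=+2,dy=+9->C
  (3,7):dx=-1,dy=+7->D; (3,8):dx=-6,dy=-8->C; (3,9):dx=+1,dy=-2->D; (3,10):dx=+3,dy=-5->D
  (4,5):dx=-5,dy=+8->D; (4,6):dx=+5,dy=+16->C; (4,7):dx=+2,dy=+14->C; (4,8):dx=-3,dy=-1->C
  (4,9):dx=+4,dy=+5->C; (4,10):dx=+6,dy=+2->C; (5,6):dx=+10,dy=+8->C; (5,7):dx=+7,dy=+6->C
  (5,8):dx=+2,dy=-9->D; (5,9):dx=+9,dy=-3->D; (5,10):dx=+11,dy=-6->D; (6,7):dx=-3,dy=-2->C
  (6,8):dx=-8,dy=-17->C; (6,9):dx=-1,dy=-11->C; (6,10):dx=+1,dy=-14->D; (7,8):dx=-5,dy=-15->C
  (7,9):dx=+2,dy=-9->D; (7,10):dx=+4,dy=-12->D; (8,9):dx=+7,dy=+6->C; (8,10):dx=+9,dy=+3->C
  (9,10):dx=+2,dy=-3->D
Step 2: C = 26, D = 19, total pairs = 45.
Step 3: tau = (C - D)/(n(n-1)/2) = (26 - 19)/45 = 0.155556.
Step 4: Exact two-sided p-value (enumerate n! = 3628800 permutations of y under H0): p = 0.600654.
Step 5: alpha = 0.05. fail to reject H0.

tau_b = 0.1556 (C=26, D=19), p = 0.600654, fail to reject H0.


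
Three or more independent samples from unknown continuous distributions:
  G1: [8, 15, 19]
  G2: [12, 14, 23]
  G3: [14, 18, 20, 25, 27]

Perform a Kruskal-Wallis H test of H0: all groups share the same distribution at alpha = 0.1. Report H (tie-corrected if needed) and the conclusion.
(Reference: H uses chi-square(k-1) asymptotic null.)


Step 1: Combine all N = 11 observations and assign midranks.
sorted (value, group, rank): (8,G1,1), (12,G2,2), (14,G2,3.5), (14,G3,3.5), (15,G1,5), (18,G3,6), (19,G1,7), (20,G3,8), (23,G2,9), (25,G3,10), (27,G3,11)
Step 2: Sum ranks within each group.
R_1 = 13 (n_1 = 3)
R_2 = 14.5 (n_2 = 3)
R_3 = 38.5 (n_3 = 5)
Step 3: H = 12/(N(N+1)) * sum(R_i^2/n_i) - 3(N+1)
     = 12/(11*12) * (13^2/3 + 14.5^2/3 + 38.5^2/5) - 3*12
     = 0.090909 * 422.867 - 36
     = 2.442424.
Step 4: Ties present; correction factor C = 1 - 6/(11^3 - 11) = 0.995455. Corrected H = 2.442424 / 0.995455 = 2.453577.
Step 5: Under H0, H ~ chi^2(2); p-value = 0.293233.
Step 6: alpha = 0.1. fail to reject H0.

H = 2.4536, df = 2, p = 0.293233, fail to reject H0.


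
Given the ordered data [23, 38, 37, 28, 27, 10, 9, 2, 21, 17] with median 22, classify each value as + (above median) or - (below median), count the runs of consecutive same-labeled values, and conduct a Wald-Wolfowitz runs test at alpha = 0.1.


Step 1: Compute median = 22; label A = above, B = below.
Labels in order: AAAAABBBBB  (n_A = 5, n_B = 5)
Step 2: Count runs R = 2.
Step 3: Under H0 (random ordering), E[R] = 2*n_A*n_B/(n_A+n_B) + 1 = 2*5*5/10 + 1 = 6.0000.
        Var[R] = 2*n_A*n_B*(2*n_A*n_B - n_A - n_B) / ((n_A+n_B)^2 * (n_A+n_B-1)) = 2000/900 = 2.2222.
        SD[R] = 1.4907.
Step 4: Continuity-corrected z = (R + 0.5 - E[R]) / SD[R] = (2 + 0.5 - 6.0000) / 1.4907 = -2.3479.
Step 5: Two-sided p-value via normal approximation = 2*(1 - Phi(|z|)) = 0.018881.
Step 6: alpha = 0.1. reject H0.

R = 2, z = -2.3479, p = 0.018881, reject H0.
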